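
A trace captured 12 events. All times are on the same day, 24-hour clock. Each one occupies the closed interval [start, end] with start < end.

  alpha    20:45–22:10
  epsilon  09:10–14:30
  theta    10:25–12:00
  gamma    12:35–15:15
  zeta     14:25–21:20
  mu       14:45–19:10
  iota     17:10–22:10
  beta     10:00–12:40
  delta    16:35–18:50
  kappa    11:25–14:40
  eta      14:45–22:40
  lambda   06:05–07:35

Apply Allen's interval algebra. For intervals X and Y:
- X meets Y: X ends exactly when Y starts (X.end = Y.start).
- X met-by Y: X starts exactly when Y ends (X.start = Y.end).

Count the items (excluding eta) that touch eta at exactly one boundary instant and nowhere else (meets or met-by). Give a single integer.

0

Target eta = [14:45, 22:40].
alpha [20:45, 22:10] → during → no.
beta [10:00, 12:40] → before → no.
delta [16:35, 18:50] → during → no.
epsilon [09:10, 14:30] → before → no.
gamma [12:35, 15:15] → overlaps → no.
iota [17:10, 22:10] → during → no.
kappa [11:25, 14:40] → before → no.
lambda [06:05, 07:35] → before → no.
mu [14:45, 19:10] → starts → no.
theta [10:25, 12:00] → before → no.
zeta [14:25, 21:20] → overlaps → no.
Total: 0.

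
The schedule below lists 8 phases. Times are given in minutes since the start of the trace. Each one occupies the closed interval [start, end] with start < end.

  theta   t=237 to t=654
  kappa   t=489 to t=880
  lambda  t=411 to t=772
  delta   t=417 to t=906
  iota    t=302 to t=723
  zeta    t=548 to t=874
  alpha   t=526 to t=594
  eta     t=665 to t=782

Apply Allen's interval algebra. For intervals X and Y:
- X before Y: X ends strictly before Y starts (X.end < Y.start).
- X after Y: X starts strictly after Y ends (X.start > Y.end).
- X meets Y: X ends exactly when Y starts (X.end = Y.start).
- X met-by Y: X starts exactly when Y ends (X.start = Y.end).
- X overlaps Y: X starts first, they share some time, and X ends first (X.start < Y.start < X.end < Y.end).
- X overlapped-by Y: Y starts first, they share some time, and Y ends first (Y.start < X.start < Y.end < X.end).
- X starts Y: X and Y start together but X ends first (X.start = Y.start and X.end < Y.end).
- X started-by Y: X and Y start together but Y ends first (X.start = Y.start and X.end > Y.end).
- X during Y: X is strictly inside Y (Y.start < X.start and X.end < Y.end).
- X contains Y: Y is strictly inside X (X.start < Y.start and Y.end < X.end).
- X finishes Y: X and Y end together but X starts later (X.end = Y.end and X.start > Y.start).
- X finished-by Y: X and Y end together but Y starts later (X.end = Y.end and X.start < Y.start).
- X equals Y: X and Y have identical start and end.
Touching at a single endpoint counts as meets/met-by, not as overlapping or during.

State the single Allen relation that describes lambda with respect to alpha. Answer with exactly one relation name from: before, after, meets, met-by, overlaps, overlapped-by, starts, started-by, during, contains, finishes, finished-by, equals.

contains

lambda = [t=411, t=772]; alpha = [t=526, t=594].
Compare endpoints: lambda.start < alpha.start, lambda.start < alpha.end, lambda.end > alpha.start, lambda.end > alpha.end.
That pattern is 'contains'.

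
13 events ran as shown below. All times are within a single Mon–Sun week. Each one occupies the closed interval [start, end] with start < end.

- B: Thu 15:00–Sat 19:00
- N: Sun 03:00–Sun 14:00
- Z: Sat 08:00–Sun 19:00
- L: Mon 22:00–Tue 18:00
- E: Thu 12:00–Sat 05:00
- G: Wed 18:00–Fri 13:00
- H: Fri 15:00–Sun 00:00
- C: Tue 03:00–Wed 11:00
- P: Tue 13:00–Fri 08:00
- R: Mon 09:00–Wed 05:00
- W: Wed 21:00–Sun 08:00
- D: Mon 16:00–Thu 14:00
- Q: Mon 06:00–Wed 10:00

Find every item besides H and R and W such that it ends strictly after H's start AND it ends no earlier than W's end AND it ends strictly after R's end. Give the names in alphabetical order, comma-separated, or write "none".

N, Z

Conditions: its end is strictly after H's start (X.end > Fri 15:00) AND its end is no earlier than W's end (X.end >= Sun 08:00) AND its end is strictly after R's end (X.end > Wed 05:00).
B: end Sat 19:00 > Fri 15:00? ✓; end Sat 19:00 >= Sun 08:00? ✗; end Sat 19:00 > Wed 05:00? ✓ → no.
C: end Wed 11:00 > Fri 15:00? ✗; end Wed 11:00 >= Sun 08:00? ✗; end Wed 11:00 > Wed 05:00? ✓ → no.
D: end Thu 14:00 > Fri 15:00? ✗; end Thu 14:00 >= Sun 08:00? ✗; end Thu 14:00 > Wed 05:00? ✓ → no.
E: end Sat 05:00 > Fri 15:00? ✓; end Sat 05:00 >= Sun 08:00? ✗; end Sat 05:00 > Wed 05:00? ✓ → no.
G: end Fri 13:00 > Fri 15:00? ✗; end Fri 13:00 >= Sun 08:00? ✗; end Fri 13:00 > Wed 05:00? ✓ → no.
L: end Tue 18:00 > Fri 15:00? ✗; end Tue 18:00 >= Sun 08:00? ✗; end Tue 18:00 > Wed 05:00? ✗ → no.
N: end Sun 14:00 > Fri 15:00? ✓; end Sun 14:00 >= Sun 08:00? ✓; end Sun 14:00 > Wed 05:00? ✓ → yes.
P: end Fri 08:00 > Fri 15:00? ✗; end Fri 08:00 >= Sun 08:00? ✗; end Fri 08:00 > Wed 05:00? ✓ → no.
Q: end Wed 10:00 > Fri 15:00? ✗; end Wed 10:00 >= Sun 08:00? ✗; end Wed 10:00 > Wed 05:00? ✓ → no.
Z: end Sun 19:00 > Fri 15:00? ✓; end Sun 19:00 >= Sun 08:00? ✓; end Sun 19:00 > Wed 05:00? ✓ → yes.
Result: N, Z.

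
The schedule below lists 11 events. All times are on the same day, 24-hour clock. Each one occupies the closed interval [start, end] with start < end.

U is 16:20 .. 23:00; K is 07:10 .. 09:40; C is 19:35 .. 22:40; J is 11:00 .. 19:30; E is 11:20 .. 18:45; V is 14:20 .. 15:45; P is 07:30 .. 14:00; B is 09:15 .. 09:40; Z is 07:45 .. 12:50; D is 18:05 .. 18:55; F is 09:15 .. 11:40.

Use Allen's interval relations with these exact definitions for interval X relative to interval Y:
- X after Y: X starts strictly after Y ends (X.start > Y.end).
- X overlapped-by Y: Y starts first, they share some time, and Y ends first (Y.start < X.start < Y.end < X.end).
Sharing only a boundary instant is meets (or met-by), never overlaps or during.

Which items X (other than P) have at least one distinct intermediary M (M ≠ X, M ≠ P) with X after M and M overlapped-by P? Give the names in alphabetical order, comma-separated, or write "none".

C

Target P = [07:30, 14:00].
Intermediaries M with M overlapped-by P: E, J.
Via E — items with X after E: C.
Via J — items with X after J: C.
Union: C.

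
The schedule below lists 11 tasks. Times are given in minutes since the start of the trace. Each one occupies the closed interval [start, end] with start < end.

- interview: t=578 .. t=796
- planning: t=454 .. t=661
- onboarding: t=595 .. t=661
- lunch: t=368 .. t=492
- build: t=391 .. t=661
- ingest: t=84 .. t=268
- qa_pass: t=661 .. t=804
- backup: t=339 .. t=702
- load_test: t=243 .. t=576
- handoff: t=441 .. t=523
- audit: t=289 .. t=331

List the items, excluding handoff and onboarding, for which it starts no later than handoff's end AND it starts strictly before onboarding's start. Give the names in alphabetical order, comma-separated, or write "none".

audit, backup, build, ingest, load_test, lunch, planning

Conditions: its start is no later than handoff's end (X.start <= t=523) AND its start is strictly before onboarding's start (X.start < t=595).
audit: start t=289 <= t=523? ✓; start t=289 < t=595? ✓ → yes.
backup: start t=339 <= t=523? ✓; start t=339 < t=595? ✓ → yes.
build: start t=391 <= t=523? ✓; start t=391 < t=595? ✓ → yes.
ingest: start t=84 <= t=523? ✓; start t=84 < t=595? ✓ → yes.
interview: start t=578 <= t=523? ✗; start t=578 < t=595? ✓ → no.
load_test: start t=243 <= t=523? ✓; start t=243 < t=595? ✓ → yes.
lunch: start t=368 <= t=523? ✓; start t=368 < t=595? ✓ → yes.
planning: start t=454 <= t=523? ✓; start t=454 < t=595? ✓ → yes.
qa_pass: start t=661 <= t=523? ✗; start t=661 < t=595? ✗ → no.
Result: audit, backup, build, ingest, load_test, lunch, planning.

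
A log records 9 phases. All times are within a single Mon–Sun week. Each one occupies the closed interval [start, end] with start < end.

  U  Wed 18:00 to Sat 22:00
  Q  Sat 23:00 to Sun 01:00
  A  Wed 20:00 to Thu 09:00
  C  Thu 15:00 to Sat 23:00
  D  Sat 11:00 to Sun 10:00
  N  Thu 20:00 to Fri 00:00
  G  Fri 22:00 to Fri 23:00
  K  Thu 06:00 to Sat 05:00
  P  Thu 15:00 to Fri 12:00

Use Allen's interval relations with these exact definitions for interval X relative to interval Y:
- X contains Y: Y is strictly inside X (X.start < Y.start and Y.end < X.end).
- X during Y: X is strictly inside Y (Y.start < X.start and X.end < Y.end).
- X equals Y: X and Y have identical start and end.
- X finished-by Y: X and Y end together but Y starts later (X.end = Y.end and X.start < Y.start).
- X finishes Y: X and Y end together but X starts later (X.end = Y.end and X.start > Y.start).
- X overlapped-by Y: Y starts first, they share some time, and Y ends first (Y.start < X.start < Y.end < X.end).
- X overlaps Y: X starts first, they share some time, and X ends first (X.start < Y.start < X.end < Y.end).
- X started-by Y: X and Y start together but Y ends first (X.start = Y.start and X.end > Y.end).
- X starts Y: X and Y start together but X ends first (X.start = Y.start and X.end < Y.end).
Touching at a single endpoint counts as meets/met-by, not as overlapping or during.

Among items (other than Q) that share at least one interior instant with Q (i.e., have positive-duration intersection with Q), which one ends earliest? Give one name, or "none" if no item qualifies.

Target Q = [Sat 23:00, Sun 01:00].
A [Wed 20:00, Thu 09:00] → before → excluded.
C [Thu 15:00, Sat 23:00] → meets → excluded.
D [Sat 11:00, Sun 10:00] → contains → candidate.
G [Fri 22:00, Fri 23:00] → before → excluded.
K [Thu 06:00, Sat 05:00] → before → excluded.
N [Thu 20:00, Fri 00:00] → before → excluded.
P [Thu 15:00, Fri 12:00] → before → excluded.
U [Wed 18:00, Sat 22:00] → before → excluded.
Among candidates, earliest end is Sun 10:00 → D.

D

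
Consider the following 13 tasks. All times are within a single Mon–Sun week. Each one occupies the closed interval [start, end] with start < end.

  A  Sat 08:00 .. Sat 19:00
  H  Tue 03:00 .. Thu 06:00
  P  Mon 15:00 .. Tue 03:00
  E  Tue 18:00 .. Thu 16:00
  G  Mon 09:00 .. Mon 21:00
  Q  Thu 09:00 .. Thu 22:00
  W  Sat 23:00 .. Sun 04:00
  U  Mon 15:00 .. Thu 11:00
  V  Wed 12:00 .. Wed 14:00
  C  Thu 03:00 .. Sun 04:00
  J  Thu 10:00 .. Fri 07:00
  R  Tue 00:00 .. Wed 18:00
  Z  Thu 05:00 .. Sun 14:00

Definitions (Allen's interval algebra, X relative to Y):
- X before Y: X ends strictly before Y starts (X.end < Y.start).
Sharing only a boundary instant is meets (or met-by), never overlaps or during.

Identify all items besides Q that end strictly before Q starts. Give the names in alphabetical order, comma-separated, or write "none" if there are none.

G, H, P, R, V

Target Q = [Thu 09:00, Thu 22:00].
A [Sat 08:00, Sat 19:00] → after → no.
C [Thu 03:00, Sun 04:00] → contains → no.
E [Tue 18:00, Thu 16:00] → overlaps → no.
G [Mon 09:00, Mon 21:00] → before → yes.
H [Tue 03:00, Thu 06:00] → before → yes.
J [Thu 10:00, Fri 07:00] → overlapped-by → no.
P [Mon 15:00, Tue 03:00] → before → yes.
R [Tue 00:00, Wed 18:00] → before → yes.
U [Mon 15:00, Thu 11:00] → overlaps → no.
V [Wed 12:00, Wed 14:00] → before → yes.
W [Sat 23:00, Sun 04:00] → after → no.
Z [Thu 05:00, Sun 14:00] → contains → no.
Result: G, H, P, R, V.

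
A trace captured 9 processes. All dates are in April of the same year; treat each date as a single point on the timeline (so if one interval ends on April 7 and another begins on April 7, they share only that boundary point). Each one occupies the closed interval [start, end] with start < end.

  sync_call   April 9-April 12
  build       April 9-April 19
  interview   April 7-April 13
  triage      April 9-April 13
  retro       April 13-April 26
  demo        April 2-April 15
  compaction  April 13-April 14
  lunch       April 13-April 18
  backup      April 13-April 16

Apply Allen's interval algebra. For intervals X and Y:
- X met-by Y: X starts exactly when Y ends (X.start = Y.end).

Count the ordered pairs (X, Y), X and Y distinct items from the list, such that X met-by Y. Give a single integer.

8

Checking all 72 ordered pairs for relation 'met-by'; matching pairs in alphabetical order:
(backup, interview): backup met-by interview ✓
(backup, triage): backup met-by triage ✓
(compaction, interview): compaction met-by interview ✓
(compaction, triage): compaction met-by triage ✓
(lunch, interview): lunch met-by interview ✓
(lunch, triage): lunch met-by triage ✓
(retro, interview): retro met-by interview ✓
(retro, triage): retro met-by triage ✓
Count: 8.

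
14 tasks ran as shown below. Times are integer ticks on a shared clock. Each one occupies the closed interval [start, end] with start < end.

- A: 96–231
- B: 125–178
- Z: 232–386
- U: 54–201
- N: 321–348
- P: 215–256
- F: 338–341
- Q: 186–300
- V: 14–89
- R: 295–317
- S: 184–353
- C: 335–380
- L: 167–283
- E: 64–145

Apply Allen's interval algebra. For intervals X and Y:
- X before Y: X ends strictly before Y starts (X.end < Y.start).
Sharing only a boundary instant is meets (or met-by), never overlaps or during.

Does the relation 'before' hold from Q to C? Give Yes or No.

Yes

Q = [186, 300], C = [335, 380].
Actual relation of Q to C: before.
Asked whether 'before' holds → Yes.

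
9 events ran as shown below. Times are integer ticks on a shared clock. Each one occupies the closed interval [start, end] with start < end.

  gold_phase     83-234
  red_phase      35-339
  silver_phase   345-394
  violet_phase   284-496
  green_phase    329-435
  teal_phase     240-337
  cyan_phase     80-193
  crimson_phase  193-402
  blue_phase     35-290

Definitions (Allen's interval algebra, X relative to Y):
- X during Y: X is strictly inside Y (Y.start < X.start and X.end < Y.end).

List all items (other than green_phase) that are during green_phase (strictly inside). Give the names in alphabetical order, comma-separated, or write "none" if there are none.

Target green_phase = [329, 435].
blue_phase [35, 290] → before → no.
crimson_phase [193, 402] → overlaps → no.
cyan_phase [80, 193] → before → no.
gold_phase [83, 234] → before → no.
red_phase [35, 339] → overlaps → no.
silver_phase [345, 394] → during → yes.
teal_phase [240, 337] → overlaps → no.
violet_phase [284, 496] → contains → no.
Result: silver_phase.

silver_phase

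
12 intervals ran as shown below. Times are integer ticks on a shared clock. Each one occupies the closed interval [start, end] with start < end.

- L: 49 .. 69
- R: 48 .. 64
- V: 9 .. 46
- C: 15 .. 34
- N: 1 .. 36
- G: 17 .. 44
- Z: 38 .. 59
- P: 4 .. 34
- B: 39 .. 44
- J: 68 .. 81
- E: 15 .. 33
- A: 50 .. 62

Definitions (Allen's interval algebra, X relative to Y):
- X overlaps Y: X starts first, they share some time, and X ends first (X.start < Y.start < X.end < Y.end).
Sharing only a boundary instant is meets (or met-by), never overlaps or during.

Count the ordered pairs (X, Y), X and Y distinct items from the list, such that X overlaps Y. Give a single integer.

Checking all 132 ordered pairs for relation 'overlaps'; matching pairs in alphabetical order:
(C, G): C overlaps G ✓
(E, G): E overlaps G ✓
(G, Z): G overlaps Z ✓
(L, J): L overlaps J ✓
(N, G): N overlaps G ✓
(N, V): N overlaps V ✓
(P, G): P overlaps G ✓
(P, V): P overlaps V ✓
(R, L): R overlaps L ✓
(V, Z): V overlaps Z ✓
(Z, A): Z overlaps A ✓
(Z, L): Z overlaps L ✓
(Z, R): Z overlaps R ✓
Count: 13.

13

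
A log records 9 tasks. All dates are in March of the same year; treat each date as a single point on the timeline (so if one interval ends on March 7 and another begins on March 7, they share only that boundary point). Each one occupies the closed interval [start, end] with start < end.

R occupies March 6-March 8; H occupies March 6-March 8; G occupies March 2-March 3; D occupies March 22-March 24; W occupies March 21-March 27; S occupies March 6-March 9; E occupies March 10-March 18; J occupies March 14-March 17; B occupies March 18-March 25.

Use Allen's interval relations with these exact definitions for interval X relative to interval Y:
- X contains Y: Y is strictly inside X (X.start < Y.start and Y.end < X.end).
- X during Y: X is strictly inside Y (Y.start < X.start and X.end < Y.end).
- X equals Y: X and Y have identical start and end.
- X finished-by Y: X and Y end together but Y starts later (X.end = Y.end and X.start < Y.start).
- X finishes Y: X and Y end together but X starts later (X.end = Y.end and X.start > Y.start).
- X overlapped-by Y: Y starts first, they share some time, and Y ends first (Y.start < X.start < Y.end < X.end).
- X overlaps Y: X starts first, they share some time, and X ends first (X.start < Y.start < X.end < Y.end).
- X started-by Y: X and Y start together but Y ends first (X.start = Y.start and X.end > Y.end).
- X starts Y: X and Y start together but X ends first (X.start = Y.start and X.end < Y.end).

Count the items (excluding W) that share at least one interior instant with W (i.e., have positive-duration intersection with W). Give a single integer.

2

Target W = [March 21, March 27].
B [March 18, March 25] → overlaps → counts.
D [March 22, March 24] → during → counts.
E [March 10, March 18] → before → no.
G [March 2, March 3] → before → no.
H [March 6, March 8] → before → no.
J [March 14, March 17] → before → no.
R [March 6, March 8] → before → no.
S [March 6, March 9] → before → no.
Total: 2.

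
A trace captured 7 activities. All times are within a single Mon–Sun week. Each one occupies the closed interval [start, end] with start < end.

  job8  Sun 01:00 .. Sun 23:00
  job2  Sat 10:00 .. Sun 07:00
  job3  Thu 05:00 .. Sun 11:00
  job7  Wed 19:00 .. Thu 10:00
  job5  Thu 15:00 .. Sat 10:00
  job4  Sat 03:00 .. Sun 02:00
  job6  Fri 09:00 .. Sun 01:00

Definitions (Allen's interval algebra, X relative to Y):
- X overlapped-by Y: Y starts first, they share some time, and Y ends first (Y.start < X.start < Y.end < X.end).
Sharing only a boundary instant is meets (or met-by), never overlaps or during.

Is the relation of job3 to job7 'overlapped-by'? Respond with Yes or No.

job3 = [Thu 05:00, Sun 11:00], job7 = [Wed 19:00, Thu 10:00].
Actual relation of job3 to job7: overlapped-by.
Asked whether 'overlapped-by' holds → Yes.

Yes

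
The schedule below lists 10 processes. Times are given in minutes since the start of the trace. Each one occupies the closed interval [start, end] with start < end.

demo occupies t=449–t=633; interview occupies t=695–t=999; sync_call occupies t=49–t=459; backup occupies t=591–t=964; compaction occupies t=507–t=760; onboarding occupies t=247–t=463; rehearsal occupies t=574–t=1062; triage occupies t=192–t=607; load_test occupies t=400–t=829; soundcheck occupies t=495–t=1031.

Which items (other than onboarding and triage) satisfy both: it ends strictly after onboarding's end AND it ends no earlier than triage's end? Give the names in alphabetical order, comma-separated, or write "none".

Conditions: its end is strictly after onboarding's end (X.end > t=463) AND its end is no earlier than triage's end (X.end >= t=607).
backup: end t=964 > t=463? ✓; end t=964 >= t=607? ✓ → yes.
compaction: end t=760 > t=463? ✓; end t=760 >= t=607? ✓ → yes.
demo: end t=633 > t=463? ✓; end t=633 >= t=607? ✓ → yes.
interview: end t=999 > t=463? ✓; end t=999 >= t=607? ✓ → yes.
load_test: end t=829 > t=463? ✓; end t=829 >= t=607? ✓ → yes.
rehearsal: end t=1062 > t=463? ✓; end t=1062 >= t=607? ✓ → yes.
soundcheck: end t=1031 > t=463? ✓; end t=1031 >= t=607? ✓ → yes.
sync_call: end t=459 > t=463? ✗; end t=459 >= t=607? ✗ → no.
Result: backup, compaction, demo, interview, load_test, rehearsal, soundcheck.

backup, compaction, demo, interview, load_test, rehearsal, soundcheck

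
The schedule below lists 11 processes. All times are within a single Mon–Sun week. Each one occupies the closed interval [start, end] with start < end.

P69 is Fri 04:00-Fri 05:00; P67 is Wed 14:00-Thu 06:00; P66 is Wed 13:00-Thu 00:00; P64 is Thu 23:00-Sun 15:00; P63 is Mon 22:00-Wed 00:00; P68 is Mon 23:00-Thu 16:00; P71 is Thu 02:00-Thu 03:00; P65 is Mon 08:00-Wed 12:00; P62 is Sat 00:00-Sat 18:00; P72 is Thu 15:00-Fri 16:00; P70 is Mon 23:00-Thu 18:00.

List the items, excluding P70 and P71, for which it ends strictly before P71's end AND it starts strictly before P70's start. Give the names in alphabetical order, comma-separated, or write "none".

P63, P65

Conditions: its end is strictly before P71's end (X.end < Thu 03:00) AND its start is strictly before P70's start (X.start < Mon 23:00).
P62: end Sat 18:00 < Thu 03:00? ✗; start Sat 00:00 < Mon 23:00? ✗ → no.
P63: end Wed 00:00 < Thu 03:00? ✓; start Mon 22:00 < Mon 23:00? ✓ → yes.
P64: end Sun 15:00 < Thu 03:00? ✗; start Thu 23:00 < Mon 23:00? ✗ → no.
P65: end Wed 12:00 < Thu 03:00? ✓; start Mon 08:00 < Mon 23:00? ✓ → yes.
P66: end Thu 00:00 < Thu 03:00? ✓; start Wed 13:00 < Mon 23:00? ✗ → no.
P67: end Thu 06:00 < Thu 03:00? ✗; start Wed 14:00 < Mon 23:00? ✗ → no.
P68: end Thu 16:00 < Thu 03:00? ✗; start Mon 23:00 < Mon 23:00? ✗ → no.
P69: end Fri 05:00 < Thu 03:00? ✗; start Fri 04:00 < Mon 23:00? ✗ → no.
P72: end Fri 16:00 < Thu 03:00? ✗; start Thu 15:00 < Mon 23:00? ✗ → no.
Result: P63, P65.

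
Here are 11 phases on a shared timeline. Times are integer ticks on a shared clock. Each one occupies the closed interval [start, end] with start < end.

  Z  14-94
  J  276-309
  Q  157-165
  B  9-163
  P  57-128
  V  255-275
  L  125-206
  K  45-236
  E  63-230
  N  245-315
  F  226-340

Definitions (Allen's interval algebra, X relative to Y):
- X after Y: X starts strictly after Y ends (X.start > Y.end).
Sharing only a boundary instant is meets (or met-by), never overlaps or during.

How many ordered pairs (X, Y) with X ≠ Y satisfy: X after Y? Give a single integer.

30

Checking all 110 ordered pairs for relation 'after'; matching pairs in alphabetical order:
(F, B): F after B ✓
(F, L): F after L ✓
(F, P): F after P ✓
(F, Q): F after Q ✓
(F, Z): F after Z ✓
(J, B): J after B ✓
(J, E): J after E ✓
(J, K): J after K ✓
(J, L): J after L ✓
(J, P): J after P ✓
(J, Q): J after Q ✓
(J, V): J after V ✓
(J, Z): J after Z ✓
(L, Z): L after Z ✓
(N, B): N after B ✓
(N, E): N after E ✓
(N, K): N after K ✓
(N, L): N after L ✓
(N, P): N after P ✓
(N, Q): N after Q ✓
(N, Z): N after Z ✓
(Q, P): Q after P ✓
(Q, Z): Q after Z ✓
(V, B): V after B ✓
... plus 6 further pairs not listed.
Count: 30.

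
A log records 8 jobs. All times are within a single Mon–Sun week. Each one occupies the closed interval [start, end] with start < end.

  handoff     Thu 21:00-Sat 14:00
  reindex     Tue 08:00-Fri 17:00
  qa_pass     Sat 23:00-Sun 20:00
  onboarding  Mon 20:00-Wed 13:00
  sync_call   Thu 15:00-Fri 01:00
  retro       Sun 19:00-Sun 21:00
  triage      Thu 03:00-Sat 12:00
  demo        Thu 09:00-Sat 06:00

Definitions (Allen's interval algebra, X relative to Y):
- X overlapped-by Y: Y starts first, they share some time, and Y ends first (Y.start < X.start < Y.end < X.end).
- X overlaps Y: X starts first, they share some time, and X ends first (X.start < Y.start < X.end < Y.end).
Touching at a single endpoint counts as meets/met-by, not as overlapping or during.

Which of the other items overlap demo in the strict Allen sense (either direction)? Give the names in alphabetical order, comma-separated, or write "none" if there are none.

Target demo = [Thu 09:00, Sat 06:00].
handoff [Thu 21:00, Sat 14:00] → overlapped-by → yes.
onboarding [Mon 20:00, Wed 13:00] → before → no.
qa_pass [Sat 23:00, Sun 20:00] → after → no.
reindex [Tue 08:00, Fri 17:00] → overlaps → yes.
retro [Sun 19:00, Sun 21:00] → after → no.
sync_call [Thu 15:00, Fri 01:00] → during → no.
triage [Thu 03:00, Sat 12:00] → contains → no.
Result: handoff, reindex.

handoff, reindex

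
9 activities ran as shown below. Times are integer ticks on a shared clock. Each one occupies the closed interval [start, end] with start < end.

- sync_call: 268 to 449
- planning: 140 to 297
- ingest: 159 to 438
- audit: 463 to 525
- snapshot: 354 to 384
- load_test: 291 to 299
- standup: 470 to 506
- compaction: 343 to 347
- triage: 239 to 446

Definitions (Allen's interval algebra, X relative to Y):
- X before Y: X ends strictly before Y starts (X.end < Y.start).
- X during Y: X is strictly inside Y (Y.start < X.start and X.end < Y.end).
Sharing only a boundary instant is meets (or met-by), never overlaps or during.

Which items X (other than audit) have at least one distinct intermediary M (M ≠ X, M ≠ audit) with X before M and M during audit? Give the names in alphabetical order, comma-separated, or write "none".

Target audit = [463, 525].
Intermediaries M with M during audit: standup.
Via standup — items with X before standup: compaction, ingest, load_test, planning, snapshot, sync_call, triage.
Union: compaction, ingest, load_test, planning, snapshot, sync_call, triage.

compaction, ingest, load_test, planning, snapshot, sync_call, triage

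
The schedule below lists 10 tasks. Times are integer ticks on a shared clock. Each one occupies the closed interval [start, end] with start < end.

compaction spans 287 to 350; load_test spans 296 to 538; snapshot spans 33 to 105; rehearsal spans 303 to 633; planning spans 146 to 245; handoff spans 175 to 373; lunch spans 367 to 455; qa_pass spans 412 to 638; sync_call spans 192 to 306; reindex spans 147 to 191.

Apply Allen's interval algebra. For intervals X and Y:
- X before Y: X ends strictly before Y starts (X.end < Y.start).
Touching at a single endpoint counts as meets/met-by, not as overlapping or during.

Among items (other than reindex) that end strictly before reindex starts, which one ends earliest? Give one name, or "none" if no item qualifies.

snapshot

Target reindex = [147, 191].
compaction [287, 350] → after → excluded.
handoff [175, 373] → overlapped-by → excluded.
load_test [296, 538] → after → excluded.
lunch [367, 455] → after → excluded.
planning [146, 245] → contains → excluded.
qa_pass [412, 638] → after → excluded.
rehearsal [303, 633] → after → excluded.
snapshot [33, 105] → before → candidate.
sync_call [192, 306] → after → excluded.
Among candidates, earliest end is 105 → snapshot.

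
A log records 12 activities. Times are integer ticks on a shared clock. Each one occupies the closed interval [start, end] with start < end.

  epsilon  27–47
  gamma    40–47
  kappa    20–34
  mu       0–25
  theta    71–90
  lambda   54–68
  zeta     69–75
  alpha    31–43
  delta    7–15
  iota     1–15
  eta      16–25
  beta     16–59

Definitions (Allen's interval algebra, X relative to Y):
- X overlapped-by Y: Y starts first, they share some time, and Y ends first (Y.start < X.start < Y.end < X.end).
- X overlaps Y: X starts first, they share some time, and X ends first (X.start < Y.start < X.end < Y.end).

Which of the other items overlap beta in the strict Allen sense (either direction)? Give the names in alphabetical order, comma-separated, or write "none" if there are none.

Target beta = [16, 59].
alpha [31, 43] → during → no.
delta [7, 15] → before → no.
epsilon [27, 47] → during → no.
eta [16, 25] → starts → no.
gamma [40, 47] → during → no.
iota [1, 15] → before → no.
kappa [20, 34] → during → no.
lambda [54, 68] → overlapped-by → yes.
mu [0, 25] → overlaps → yes.
theta [71, 90] → after → no.
zeta [69, 75] → after → no.
Result: lambda, mu.

lambda, mu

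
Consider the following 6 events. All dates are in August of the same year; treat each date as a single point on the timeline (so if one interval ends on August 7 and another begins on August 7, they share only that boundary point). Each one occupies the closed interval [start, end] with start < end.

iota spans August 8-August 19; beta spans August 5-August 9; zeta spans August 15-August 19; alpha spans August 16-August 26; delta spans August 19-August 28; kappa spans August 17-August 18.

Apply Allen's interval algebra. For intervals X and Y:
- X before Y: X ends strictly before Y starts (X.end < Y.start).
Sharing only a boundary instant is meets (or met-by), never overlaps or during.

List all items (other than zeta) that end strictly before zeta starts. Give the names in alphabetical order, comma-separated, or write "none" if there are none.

Target zeta = [August 15, August 19].
alpha [August 16, August 26] → overlapped-by → no.
beta [August 5, August 9] → before → yes.
delta [August 19, August 28] → met-by → no.
iota [August 8, August 19] → finished-by → no.
kappa [August 17, August 18] → during → no.
Result: beta.

beta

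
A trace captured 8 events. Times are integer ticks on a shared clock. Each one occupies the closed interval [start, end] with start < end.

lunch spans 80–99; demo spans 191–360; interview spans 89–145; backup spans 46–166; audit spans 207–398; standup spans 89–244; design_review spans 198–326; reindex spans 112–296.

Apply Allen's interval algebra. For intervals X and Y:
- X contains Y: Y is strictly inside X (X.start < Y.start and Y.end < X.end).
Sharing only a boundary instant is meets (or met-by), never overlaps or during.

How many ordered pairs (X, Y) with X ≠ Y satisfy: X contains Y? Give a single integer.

3

Checking all 56 ordered pairs for relation 'contains'; matching pairs in alphabetical order:
(backup, interview): backup contains interview ✓
(backup, lunch): backup contains lunch ✓
(demo, design_review): demo contains design_review ✓
Count: 3.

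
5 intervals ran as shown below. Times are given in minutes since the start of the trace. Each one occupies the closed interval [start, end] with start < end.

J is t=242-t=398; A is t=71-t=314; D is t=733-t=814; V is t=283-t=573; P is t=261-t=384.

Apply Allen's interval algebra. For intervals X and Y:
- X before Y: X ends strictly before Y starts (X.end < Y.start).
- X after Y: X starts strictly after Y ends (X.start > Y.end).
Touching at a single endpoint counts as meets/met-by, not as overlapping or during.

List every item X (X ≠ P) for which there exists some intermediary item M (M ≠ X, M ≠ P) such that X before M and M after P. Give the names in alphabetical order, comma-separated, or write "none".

A, J, V

Target P = [t=261, t=384].
Intermediaries M with M after P: D.
Via D — items with X before D: A, J, V.
Union: A, J, V.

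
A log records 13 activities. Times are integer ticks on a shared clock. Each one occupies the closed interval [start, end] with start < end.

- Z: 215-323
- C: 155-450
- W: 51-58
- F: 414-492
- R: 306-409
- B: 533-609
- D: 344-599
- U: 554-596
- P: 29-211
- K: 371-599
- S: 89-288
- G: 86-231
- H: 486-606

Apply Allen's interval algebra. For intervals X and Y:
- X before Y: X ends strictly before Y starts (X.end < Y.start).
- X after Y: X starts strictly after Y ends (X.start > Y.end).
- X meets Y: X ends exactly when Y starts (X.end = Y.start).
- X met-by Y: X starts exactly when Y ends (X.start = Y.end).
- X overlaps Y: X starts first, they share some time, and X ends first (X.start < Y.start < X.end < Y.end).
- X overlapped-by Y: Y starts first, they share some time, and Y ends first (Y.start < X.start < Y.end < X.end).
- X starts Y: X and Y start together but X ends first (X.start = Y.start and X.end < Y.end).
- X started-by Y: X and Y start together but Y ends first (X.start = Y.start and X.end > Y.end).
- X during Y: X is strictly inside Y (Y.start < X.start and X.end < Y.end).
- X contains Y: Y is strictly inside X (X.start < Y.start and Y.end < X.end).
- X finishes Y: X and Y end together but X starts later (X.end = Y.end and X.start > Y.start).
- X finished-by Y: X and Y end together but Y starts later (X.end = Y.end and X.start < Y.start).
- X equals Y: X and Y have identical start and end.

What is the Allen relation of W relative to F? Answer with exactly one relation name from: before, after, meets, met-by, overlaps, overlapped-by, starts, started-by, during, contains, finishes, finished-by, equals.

before

W = [51, 58]; F = [414, 492].
Compare endpoints: W.start < F.start, W.start < F.end, W.end < F.start, W.end < F.end.
That pattern is 'before'.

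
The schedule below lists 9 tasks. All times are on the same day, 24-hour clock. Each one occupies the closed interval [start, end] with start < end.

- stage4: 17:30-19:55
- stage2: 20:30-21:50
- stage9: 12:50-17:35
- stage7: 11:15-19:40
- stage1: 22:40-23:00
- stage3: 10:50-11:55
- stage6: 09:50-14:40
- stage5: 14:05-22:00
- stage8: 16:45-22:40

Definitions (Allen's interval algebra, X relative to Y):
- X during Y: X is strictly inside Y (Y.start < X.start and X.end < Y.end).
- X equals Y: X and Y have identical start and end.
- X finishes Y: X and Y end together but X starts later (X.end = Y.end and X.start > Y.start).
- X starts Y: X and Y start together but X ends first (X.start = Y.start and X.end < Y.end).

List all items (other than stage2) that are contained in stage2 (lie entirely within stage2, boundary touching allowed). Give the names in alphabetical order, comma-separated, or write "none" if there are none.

Target stage2 = [20:30, 21:50].
stage1 [22:40, 23:00] → after → no.
stage3 [10:50, 11:55] → before → no.
stage4 [17:30, 19:55] → before → no.
stage5 [14:05, 22:00] → contains → no.
stage6 [09:50, 14:40] → before → no.
stage7 [11:15, 19:40] → before → no.
stage8 [16:45, 22:40] → contains → no.
stage9 [12:50, 17:35] → before → no.
Result: none.

none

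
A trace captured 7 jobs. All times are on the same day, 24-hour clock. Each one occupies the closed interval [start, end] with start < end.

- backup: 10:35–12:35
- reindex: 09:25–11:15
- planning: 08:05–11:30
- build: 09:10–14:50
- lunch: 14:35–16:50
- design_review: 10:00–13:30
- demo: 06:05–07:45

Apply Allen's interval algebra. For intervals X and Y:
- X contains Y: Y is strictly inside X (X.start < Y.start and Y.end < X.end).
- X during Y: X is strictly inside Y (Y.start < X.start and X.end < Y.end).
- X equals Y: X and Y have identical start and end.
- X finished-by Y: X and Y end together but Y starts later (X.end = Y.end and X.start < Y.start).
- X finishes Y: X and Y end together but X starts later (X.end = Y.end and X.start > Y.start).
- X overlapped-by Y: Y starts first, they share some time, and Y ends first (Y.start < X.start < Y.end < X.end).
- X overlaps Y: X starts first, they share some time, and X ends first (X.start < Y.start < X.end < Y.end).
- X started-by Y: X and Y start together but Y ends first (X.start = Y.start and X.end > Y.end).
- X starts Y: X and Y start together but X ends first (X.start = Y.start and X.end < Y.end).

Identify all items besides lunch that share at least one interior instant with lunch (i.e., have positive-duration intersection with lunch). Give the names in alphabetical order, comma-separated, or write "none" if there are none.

build

Target lunch = [14:35, 16:50].
backup [10:35, 12:35] → before → no.
build [09:10, 14:50] → overlaps → yes.
demo [06:05, 07:45] → before → no.
design_review [10:00, 13:30] → before → no.
planning [08:05, 11:30] → before → no.
reindex [09:25, 11:15] → before → no.
Result: build.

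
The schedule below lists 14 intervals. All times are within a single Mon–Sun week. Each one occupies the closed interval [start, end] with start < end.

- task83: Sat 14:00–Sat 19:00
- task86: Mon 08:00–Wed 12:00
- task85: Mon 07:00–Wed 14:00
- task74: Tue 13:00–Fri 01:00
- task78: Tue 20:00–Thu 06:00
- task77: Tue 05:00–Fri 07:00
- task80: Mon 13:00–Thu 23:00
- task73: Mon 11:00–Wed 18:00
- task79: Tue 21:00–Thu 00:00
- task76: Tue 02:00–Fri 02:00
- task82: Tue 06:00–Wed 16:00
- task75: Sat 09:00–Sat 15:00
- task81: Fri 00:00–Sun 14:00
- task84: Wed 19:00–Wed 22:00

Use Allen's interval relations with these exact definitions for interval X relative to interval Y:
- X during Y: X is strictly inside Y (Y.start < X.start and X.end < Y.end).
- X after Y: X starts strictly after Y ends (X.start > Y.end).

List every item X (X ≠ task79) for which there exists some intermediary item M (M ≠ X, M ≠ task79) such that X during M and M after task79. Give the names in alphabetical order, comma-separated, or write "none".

task75, task83

Target task79 = [Tue 21:00, Thu 00:00].
Intermediaries M with M after task79: task75, task81, task83.
Via task75 — items with X during task75: none.
Via task81 — items with X during task81: task75, task83.
Via task83 — items with X during task83: none.
Union: task75, task83.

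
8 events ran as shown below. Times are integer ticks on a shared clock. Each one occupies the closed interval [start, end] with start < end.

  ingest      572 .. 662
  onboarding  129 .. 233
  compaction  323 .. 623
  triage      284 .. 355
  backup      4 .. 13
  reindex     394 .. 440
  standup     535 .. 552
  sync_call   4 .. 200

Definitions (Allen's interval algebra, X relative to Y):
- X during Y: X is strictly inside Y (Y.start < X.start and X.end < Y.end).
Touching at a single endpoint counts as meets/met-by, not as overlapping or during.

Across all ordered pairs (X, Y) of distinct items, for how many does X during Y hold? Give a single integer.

Checking all 56 ordered pairs for relation 'during'; matching pairs in alphabetical order:
(reindex, compaction): reindex during compaction ✓
(standup, compaction): standup during compaction ✓
Count: 2.

2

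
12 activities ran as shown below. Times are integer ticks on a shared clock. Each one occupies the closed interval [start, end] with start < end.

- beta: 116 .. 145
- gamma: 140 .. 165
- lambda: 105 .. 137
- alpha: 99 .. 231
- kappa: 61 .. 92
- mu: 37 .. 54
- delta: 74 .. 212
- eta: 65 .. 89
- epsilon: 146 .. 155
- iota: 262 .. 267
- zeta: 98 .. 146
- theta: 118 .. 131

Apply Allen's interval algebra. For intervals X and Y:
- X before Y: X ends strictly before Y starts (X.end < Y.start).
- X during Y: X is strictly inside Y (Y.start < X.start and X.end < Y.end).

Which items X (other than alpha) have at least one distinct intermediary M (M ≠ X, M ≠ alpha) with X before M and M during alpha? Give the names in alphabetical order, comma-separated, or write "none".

beta, eta, kappa, lambda, mu, theta

Target alpha = [99, 231].
Intermediaries M with M during alpha: beta, epsilon, gamma, lambda, theta.
Via beta — items with X before beta: eta, kappa, mu.
Via epsilon — items with X before epsilon: beta, eta, kappa, lambda, mu, theta.
Via gamma — items with X before gamma: eta, kappa, lambda, mu, theta.
Via lambda — items with X before lambda: eta, kappa, mu.
Via theta — items with X before theta: eta, kappa, mu.
Union: beta, eta, kappa, lambda, mu, theta.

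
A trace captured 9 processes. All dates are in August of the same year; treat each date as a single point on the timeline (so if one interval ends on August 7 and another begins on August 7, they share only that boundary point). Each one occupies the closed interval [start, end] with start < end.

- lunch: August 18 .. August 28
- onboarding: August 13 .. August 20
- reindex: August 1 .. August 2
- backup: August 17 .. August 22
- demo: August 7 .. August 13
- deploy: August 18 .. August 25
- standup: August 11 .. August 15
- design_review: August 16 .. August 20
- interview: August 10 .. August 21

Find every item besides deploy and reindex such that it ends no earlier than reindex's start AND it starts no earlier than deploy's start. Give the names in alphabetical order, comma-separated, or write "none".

Conditions: its end is no earlier than reindex's start (X.end >= August 1) AND its start is no earlier than deploy's start (X.start >= August 18).
backup: end August 22 >= August 1? ✓; start August 17 >= August 18? ✗ → no.
demo: end August 13 >= August 1? ✓; start August 7 >= August 18? ✗ → no.
design_review: end August 20 >= August 1? ✓; start August 16 >= August 18? ✗ → no.
interview: end August 21 >= August 1? ✓; start August 10 >= August 18? ✗ → no.
lunch: end August 28 >= August 1? ✓; start August 18 >= August 18? ✓ → yes.
onboarding: end August 20 >= August 1? ✓; start August 13 >= August 18? ✗ → no.
standup: end August 15 >= August 1? ✓; start August 11 >= August 18? ✗ → no.
Result: lunch.

lunch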